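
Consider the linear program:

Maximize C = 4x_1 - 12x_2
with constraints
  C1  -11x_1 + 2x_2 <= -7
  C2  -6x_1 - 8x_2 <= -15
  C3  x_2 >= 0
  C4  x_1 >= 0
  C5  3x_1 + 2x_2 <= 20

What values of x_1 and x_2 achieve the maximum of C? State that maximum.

Corner points and C = 4x_1 - 12x_2:
  (43/50, 123/100) → C = -283/25
  (27/14, 199/28) → C = -543/7
  (5/2, 0) → C = 10
  (20/3, 0) → C = 80/3

x_1 = 20/3, x_2 = 0, maximum C = 80/3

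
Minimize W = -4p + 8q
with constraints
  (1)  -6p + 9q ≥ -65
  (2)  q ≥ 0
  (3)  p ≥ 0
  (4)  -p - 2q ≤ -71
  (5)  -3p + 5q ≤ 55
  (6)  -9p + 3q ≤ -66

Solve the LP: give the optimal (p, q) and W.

p = 769/21, q = 361/21, minimum W = -188/21

Corner points and W = -4p + 8q:
  (769/21, 361/21) → W = -188/21
  (820/3, 175) → W = 920/3
  (245/11, 268/11) → W = 1164/11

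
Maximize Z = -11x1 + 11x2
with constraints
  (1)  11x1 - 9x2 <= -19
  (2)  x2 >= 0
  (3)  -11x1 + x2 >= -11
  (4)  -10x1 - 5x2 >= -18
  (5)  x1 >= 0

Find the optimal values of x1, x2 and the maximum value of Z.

Extreme points and Z = -11x1 + 11x2:
  (67/145, 388/145) → Z = 3531/145
  (0, 19/9) → Z = 209/9
  (0, 18/5) → Z = 198/5

x1 = 0, x2 = 18/5, maximum Z = 198/5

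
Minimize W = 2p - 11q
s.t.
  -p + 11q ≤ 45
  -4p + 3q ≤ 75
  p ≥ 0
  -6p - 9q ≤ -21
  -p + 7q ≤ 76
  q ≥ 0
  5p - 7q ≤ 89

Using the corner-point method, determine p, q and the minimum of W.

p = 0, q = 45/11, minimum W = -45

At the optimal vertex, -p + 11q = 45 and p = 0.
Solving simultaneously gives p = 0, q = 45/11.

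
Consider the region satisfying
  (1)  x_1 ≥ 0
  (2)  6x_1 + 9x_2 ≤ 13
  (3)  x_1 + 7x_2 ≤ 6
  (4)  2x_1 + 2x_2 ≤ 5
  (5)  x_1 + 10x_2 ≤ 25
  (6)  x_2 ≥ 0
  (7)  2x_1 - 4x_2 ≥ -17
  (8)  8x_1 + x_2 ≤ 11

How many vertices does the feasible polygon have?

Of the 28 pairwise boundary intersections, those satisfying every inequality are:
  (0, 6/7)
  (0, 0)
  (37/33, 23/33)
  (43/33, 19/33)
  (11/8, 0)

5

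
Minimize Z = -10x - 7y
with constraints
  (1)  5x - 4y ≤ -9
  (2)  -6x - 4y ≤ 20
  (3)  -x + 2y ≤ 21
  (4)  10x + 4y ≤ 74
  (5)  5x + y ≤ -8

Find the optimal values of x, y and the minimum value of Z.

Extreme points and Z = -10x - 7y:
  (-29/11, -23/22) → Z = 741/22
  (-41/25, 1/5) → Z = 15
  (-31/4, 53/8) → Z = 249/8
  (-37/11, 97/11) → Z = -309/11

The binding constraints are -x + 2y = 21 and 5x + y = -8.
Solving simultaneously gives x = -37/11, y = 97/11.

x = -37/11, y = 97/11, minimum Z = -309/11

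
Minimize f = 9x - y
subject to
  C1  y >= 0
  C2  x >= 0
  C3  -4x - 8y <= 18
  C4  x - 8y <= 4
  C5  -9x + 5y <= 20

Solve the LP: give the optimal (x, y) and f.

Corner points and f = 9x - y:
  (0, 0) → f = 0
  (4, 0) → f = 36
  (0, 4) → f = -4
The feasible region is unbounded (it extends along (8, 1), (5, 9)), but f strictly increases along every unbounded feasible direction, so there is no improving ray and the minimum is attained at a vertex.

x = 0, y = 4, minimum f = -4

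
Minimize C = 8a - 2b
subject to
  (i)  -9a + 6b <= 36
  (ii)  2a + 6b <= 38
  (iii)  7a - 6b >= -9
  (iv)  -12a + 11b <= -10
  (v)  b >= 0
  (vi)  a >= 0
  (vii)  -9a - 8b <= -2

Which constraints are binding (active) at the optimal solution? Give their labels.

(iv) and (v)

Extreme points and C = 8a - 2b:
  (239/47, 218/47) → C = 1476/47
  (19, 0) → C = 152
  (5/6, 0) → C = 20/3

The minimum is at (5/6, 0). Substituting into each constraint, equality holds for (iv) and (v); the remaining constraints have slack.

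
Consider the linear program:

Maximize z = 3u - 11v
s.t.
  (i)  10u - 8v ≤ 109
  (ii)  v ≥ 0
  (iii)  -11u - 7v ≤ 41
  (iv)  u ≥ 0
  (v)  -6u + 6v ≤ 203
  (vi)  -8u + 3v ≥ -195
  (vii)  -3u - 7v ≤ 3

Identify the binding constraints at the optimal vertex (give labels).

(i) and (ii)

Extreme points and z = 3u - 11v:
  (109/10, 0) → z = 327/10
  (1233/34, 539/17) → z = -8159/34
  (0, 0) → z = 0
  (0, 203/6) → z = -2233/6
  (593/10, 1397/15) → z = -25397/30

The maximum is at (109/10, 0). Substituting into each constraint, equality holds for (i) and (ii); the remaining constraints have slack.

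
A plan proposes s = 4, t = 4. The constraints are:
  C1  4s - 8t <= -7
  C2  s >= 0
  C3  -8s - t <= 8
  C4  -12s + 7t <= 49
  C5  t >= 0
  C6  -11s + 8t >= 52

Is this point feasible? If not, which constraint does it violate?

Constraint C6: -11s + 8t = -12, which is not ≥ 52. All other constraints are satisfied.

not feasible — violates C6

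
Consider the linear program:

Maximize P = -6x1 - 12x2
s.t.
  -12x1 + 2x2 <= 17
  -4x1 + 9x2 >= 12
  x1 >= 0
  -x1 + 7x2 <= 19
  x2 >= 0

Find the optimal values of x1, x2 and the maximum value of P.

The optimum lies where -4x1 + 9x2 = 12 and x1 = 0.
Solving simultaneously gives x1 = 0, x2 = 4/3.

x1 = 0, x2 = 4/3, maximum P = -16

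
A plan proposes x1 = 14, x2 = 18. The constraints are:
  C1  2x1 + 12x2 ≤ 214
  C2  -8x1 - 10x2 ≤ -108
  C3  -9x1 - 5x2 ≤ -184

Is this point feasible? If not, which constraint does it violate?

Constraint C1: 2x1 + 12x2 = 244, which is not ≤ 214. All other constraints are satisfied.

not feasible — violates C1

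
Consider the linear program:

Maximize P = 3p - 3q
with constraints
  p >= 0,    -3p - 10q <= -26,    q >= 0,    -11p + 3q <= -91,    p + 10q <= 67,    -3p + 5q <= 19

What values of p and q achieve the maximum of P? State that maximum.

p = 67, q = 0, maximum P = 201

Feasible corners and P = 3p - 3q:
  (26/3, 0) → P = 26
  (988/119, 13/119) → P = 2925/119
  (67, 0) → P = 201
  (1111/113, 646/113) → P = 1395/113

The binding constraints are q = 0 and p + 10q = 67.
Solving simultaneously gives p = 67, q = 0.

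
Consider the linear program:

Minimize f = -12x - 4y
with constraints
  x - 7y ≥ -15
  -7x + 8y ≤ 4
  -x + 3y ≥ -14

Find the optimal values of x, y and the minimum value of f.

x = 143/4, y = 29/4, minimum f = -458

Corner points and f = -12x - 4y:
  (92/41, 101/41) → f = -1508/41
  (143/4, 29/4) → f = -458
  (-124/13, -102/13) → f = 1896/13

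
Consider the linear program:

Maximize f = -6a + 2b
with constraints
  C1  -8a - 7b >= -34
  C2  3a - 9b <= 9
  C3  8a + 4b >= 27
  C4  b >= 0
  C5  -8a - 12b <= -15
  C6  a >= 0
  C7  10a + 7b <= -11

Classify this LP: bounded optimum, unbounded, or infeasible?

infeasible

The boundaries -8a - 7b = -34 and 3a - 9b = 9 meet at (123/31, 10/31), but that point violates 10a + 7b ≤ -11. Every candidate vertex is excluded by some other constraint, so the feasible region is empty.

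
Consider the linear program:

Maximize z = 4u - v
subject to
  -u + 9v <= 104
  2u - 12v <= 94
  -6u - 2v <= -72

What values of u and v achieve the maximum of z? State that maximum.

u = 349, v = 151/3, maximum z = 4037/3

Vertices and z = 4u - v:
  (349, 151/3) → z = 4037/3
  (55/7, 87/7) → z = 19
  (263/19, -105/19) → z = 1157/19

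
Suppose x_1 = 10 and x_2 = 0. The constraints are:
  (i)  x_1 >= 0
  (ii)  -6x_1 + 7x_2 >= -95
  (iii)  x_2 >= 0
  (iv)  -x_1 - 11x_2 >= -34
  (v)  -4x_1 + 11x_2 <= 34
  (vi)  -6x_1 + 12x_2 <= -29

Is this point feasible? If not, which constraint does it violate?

feasible

(i): 10 ≥ 0 ✓
(ii): -60 ≥ -95 ✓
(iii): 0 ≥ 0 ✓
(iv): -10 ≥ -34 ✓
(v): -40 ≤ 34 ✓
(vi): -60 ≤ -29 ✓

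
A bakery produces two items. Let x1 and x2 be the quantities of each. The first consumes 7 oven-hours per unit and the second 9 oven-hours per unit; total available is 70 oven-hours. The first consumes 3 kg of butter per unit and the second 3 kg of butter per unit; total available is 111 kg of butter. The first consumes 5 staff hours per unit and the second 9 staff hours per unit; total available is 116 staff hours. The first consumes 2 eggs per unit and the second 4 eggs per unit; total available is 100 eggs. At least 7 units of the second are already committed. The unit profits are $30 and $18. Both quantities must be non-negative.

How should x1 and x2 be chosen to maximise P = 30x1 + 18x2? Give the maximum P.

Vertices and P = 30x1 + 18x2:
  (0, 70/9) → P = 140
  (0, 7) → P = 126
  (1, 7) → P = 156

x1 = 1, x2 = 7, maximum P = 156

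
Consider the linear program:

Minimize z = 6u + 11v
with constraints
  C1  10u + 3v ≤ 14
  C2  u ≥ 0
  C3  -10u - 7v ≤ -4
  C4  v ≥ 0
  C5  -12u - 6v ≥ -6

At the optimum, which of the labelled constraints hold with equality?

Corner points and z = 6u + 11v:
  (0, 4/7) → z = 44/7
  (0, 1) → z = 11
  (2/5, 0) → z = 12/5
  (1/2, 0) → z = 3

The minimum is at (2/5, 0). Substituting into each constraint, equality holds for C3 and C4; the remaining constraints have slack.

C3 and C4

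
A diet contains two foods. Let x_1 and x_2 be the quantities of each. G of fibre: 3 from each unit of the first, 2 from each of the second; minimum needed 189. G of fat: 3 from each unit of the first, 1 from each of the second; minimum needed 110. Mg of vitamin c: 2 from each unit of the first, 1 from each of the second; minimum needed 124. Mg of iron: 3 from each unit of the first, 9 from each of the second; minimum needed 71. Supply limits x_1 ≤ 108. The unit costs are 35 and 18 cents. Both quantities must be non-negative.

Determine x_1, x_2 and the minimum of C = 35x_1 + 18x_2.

x_1 = 59, x_2 = 6, minimum C = 2173

Feasible corners and C = 35x_1 + 18x_2:
  (0, 124) → C = 2232
  (63, 0) → C = 2205
  (108, 0) → C = 3780
  (59, 6) → C = 2173
The feasible region is unbounded (it extends along (0, 1)), but C strictly increases along every unbounded feasible direction, so there is no improving ray and the minimum is attained at a vertex.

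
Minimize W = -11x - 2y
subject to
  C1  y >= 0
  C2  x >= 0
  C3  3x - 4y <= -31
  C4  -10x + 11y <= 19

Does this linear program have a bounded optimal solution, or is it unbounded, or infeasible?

unbounded

From the feasible point (265/7, 253/7), moving in the direction (11, 10) keeps every constraint satisfied while W decreases without bound.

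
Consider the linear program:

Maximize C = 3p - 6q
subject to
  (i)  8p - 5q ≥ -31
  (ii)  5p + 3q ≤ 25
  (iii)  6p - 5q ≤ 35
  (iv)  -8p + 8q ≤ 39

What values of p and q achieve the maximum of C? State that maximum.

Extreme points and C = 3p - 6q:
  (-33, -233/5) → C = 903/5
  (-53/24, 8/3) → C = -181/8
  (230/43, -25/43) → C = 840/43
  (83/64, 395/64) → C = -2121/64

p = -33, q = -233/5, maximum C = 903/5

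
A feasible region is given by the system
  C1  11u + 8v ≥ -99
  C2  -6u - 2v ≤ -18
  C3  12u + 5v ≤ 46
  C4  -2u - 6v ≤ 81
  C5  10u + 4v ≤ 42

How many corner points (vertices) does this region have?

3

Pairwise boundary intersections that survive every other constraint:
  (-1/3, 10)
  (135/16, -261/16)
  (681/62, -532/31)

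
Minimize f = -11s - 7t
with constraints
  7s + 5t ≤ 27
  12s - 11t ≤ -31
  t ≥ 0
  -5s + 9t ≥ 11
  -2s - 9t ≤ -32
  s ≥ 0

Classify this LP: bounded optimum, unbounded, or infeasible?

Extreme points and f = -11s - 7t:
  (142/137, 541/137) → f = -5349/137
  (0, 27/5) → f = -189/5
  (73/130, 223/65) → f = -785/26
  (0, 32/9) → f = -224/9
The feasible region has finitely many vertices and no improving ray; the minimum is -5349/137 at (142/137, 541/137).

bounded optimum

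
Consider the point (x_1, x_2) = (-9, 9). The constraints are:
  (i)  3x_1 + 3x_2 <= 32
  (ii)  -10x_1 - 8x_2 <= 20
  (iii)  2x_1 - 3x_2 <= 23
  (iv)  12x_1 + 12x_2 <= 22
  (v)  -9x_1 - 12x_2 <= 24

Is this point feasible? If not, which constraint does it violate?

(i): 0 ≤ 32 ✓
(ii): 18 ≤ 20 ✓
(iii): -45 ≤ 23 ✓
(iv): 0 ≤ 22 ✓
(v): -27 ≤ 24 ✓

feasible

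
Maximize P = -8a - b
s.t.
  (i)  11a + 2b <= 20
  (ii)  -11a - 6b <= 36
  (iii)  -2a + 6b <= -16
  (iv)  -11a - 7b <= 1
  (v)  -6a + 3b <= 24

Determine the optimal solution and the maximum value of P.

a = 53/40, b = -89/40, maximum P = -67/8

Vertices and P = -8a - b:
  (76/35, -68/35) → P = -108/7
  (142/55, -21/5) → P = -181/11
  (53/40, -89/40) → P = -67/8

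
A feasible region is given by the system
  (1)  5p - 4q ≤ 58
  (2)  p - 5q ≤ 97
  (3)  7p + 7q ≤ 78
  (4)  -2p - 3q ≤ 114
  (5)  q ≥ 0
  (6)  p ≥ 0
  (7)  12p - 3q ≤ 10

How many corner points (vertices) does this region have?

4

Pairwise boundary intersections that survive every other constraint:
  (0, 78/7)
  (304/105, 866/105)
  (0, 0)
  (5/6, 0)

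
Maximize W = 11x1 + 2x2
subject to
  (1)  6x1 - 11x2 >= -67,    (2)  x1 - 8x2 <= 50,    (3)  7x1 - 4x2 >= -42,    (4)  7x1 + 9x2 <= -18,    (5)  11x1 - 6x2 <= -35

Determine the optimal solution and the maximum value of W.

At the optimal vertex, 7x1 + 9x2 = -18 and 11x1 - 6x2 = -35.
Solving simultaneously gives x1 = -3, x2 = 1/3.

x1 = -3, x2 = 1/3, maximum W = -97/3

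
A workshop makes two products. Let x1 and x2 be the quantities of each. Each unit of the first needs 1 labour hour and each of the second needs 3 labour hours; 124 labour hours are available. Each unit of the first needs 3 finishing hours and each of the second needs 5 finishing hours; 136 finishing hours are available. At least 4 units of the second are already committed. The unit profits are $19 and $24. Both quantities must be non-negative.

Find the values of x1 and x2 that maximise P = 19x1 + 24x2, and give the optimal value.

x1 = 116/3, x2 = 4, maximum P = 2492/3

Vertices and P = 19x1 + 24x2:
  (0, 136/5) → P = 3264/5
  (0, 4) → P = 96
  (116/3, 4) → P = 2492/3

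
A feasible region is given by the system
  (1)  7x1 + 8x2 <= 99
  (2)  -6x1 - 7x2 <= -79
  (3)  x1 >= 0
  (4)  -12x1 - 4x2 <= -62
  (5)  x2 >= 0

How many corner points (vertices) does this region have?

The feasible vertices (each the meet of two boundaries and inside every other half-plane) are:
  (25/17, 377/34)
  (99/7, 0)
  (59/30, 48/5)
  (79/6, 0)

4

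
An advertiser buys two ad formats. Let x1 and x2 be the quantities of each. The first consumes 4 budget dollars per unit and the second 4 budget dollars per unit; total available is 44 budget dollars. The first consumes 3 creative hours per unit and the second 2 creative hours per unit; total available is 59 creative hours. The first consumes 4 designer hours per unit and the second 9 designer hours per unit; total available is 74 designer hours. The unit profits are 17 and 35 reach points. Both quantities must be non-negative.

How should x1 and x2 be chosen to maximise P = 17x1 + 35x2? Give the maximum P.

x1 = 5, x2 = 6, maximum P = 295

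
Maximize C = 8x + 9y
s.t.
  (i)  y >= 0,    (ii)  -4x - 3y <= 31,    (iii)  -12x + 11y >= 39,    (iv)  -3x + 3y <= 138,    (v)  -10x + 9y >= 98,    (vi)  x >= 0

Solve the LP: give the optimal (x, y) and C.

x = 316, y = 362, maximum C = 5786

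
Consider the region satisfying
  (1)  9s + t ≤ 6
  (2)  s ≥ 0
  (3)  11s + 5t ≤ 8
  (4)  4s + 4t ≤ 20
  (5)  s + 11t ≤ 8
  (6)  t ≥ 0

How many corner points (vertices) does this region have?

5

Of the 15 pairwise boundary intersections, those satisfying every inequality are:
  (11/17, 3/17)
  (2/3, 0)
  (0, 8/11)
  (0, 0)
  (12/29, 20/29)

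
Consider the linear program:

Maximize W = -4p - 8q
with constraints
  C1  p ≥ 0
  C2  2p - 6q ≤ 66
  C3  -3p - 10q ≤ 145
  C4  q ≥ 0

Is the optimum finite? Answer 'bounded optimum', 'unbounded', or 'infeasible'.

bounded optimum

Extreme points and W = -4p - 8q:
  (0, 0) → W = 0
  (33, 0) → W = -132
The feasible region has finitely many vertices and no improving ray; the maximum is 0 at (0, 0).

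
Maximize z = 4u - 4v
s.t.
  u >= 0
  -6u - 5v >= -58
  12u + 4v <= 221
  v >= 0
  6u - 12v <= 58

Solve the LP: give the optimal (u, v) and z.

Extreme points and z = 4u - 4v:
  (0, 58/5) → z = -232/5
  (0, 0) → z = 0
  (29/3, 0) → z = 116/3

The optimum lies where -6u - 5v = -58 and v = 0.
Solving simultaneously gives u = 29/3, v = 0.

u = 29/3, v = 0, maximum z = 116/3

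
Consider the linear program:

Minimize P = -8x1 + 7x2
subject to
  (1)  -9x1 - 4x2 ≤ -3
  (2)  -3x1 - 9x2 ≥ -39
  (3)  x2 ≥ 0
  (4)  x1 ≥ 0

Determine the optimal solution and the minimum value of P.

Vertices and P = -8x1 + 7x2:
  (1/3, 0) → P = -8/3
  (0, 3/4) → P = 21/4
  (13, 0) → P = -104
  (0, 13/3) → P = 91/3

x1 = 13, x2 = 0, minimum P = -104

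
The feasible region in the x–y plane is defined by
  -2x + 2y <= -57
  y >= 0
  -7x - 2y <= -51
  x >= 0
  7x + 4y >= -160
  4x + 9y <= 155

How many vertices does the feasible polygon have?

3

Intersecting each pair of boundary lines and keeping only the points that satisfy every inequality leaves:
  (57/2, 0)
  (823/26, 41/13)
  (155/4, 0)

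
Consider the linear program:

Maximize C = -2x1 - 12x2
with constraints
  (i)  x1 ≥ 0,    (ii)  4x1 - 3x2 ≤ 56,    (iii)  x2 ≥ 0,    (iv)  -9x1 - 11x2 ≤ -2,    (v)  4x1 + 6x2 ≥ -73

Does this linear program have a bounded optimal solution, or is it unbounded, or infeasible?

Extreme points and C = -2x1 - 12x2:
  (0, 2/11) → C = -24/11
  (14, 0) → C = -28
  (2/9, 0) → C = -4/9
The feasible region has finitely many vertices and no improving ray; the maximum is -4/9 at (2/9, 0).

bounded optimum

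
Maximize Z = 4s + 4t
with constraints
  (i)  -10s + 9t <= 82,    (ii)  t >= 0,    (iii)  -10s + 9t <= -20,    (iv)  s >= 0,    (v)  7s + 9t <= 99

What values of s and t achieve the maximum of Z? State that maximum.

s = 99/7, t = 0, maximum Z = 396/7

Corner points and Z = 4s + 4t:
  (2, 0) → Z = 8
  (99/7, 0) → Z = 396/7
  (7, 50/9) → Z = 452/9

The optimum lies where t = 0 and 7s + 9t = 99.
Solving simultaneously gives s = 99/7, t = 0.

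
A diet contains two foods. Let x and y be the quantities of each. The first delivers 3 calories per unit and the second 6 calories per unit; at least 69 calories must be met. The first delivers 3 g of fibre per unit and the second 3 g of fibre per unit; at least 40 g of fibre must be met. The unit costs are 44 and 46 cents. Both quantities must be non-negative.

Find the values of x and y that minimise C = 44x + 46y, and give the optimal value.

Corner points and C = 44x + 46y:
  (0, 40/3) → C = 1840/3
  (23, 0) → C = 1012
  (11/3, 29/3) → C = 606
The feasible region is unbounded (it extends along (0, 1), (1, 0)), but C strictly increases along every unbounded feasible direction, so there is no improving ray and the minimum is attained at a vertex.

The binding constraints are 3x + 6y = 69 and 3x + 3y = 40.
Solving simultaneously gives x = 11/3, y = 29/3.

x = 11/3, y = 29/3, minimum C = 606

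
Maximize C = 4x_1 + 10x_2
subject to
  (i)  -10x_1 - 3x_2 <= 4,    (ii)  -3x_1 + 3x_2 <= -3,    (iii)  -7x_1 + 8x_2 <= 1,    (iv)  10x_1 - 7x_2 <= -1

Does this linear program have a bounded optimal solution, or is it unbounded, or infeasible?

The boundaries -10x_1 - 3x_2 = 4 and -3x_1 + 3x_2 = -3 meet at (-1/13, -14/13), but that point violates 10x_1 - 7x_2 ≤ -1. Every candidate vertex is excluded by some other constraint, so the feasible region is empty.

infeasible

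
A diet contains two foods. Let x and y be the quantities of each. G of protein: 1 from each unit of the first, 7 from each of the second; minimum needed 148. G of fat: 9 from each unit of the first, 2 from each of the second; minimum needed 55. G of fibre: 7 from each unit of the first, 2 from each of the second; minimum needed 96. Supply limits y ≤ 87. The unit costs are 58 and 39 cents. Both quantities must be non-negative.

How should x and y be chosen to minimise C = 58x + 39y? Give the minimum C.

Vertices and C = 58x + 39y:
  (0, 48) → C = 1872
  (0, 87) → C = 3393
  (148, 0) → C = 8584
  (8, 20) → C = 1244
The feasible region is unbounded (it extends along (1, 0)), but C strictly increases along every unbounded feasible direction, so there is no improving ray and the minimum is attained at a vertex.

The binding constraints are x + 7y = 148 and 7x + 2y = 96.
Solving simultaneously gives x = 8, y = 20.

x = 8, y = 20, minimum C = 1244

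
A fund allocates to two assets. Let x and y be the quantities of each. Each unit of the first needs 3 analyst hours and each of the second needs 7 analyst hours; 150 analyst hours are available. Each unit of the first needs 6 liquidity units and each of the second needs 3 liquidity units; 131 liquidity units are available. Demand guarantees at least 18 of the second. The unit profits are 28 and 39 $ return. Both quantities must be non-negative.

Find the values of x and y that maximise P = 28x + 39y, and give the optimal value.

x = 8, y = 18, maximum P = 926

Corner points and P = 28x + 39y:
  (0, 150/7) → P = 5850/7
  (0, 18) → P = 702
  (8, 18) → P = 926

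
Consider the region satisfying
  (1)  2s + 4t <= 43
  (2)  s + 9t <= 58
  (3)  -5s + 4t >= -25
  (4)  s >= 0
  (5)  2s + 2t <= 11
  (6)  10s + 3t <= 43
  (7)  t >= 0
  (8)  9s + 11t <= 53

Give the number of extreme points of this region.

5

Of the 28 pairwise boundary intersections, those satisfying every inequality are:
  (0, 0)
  (0, 53/11)
  (53/14, 12/7)
  (15/4, 7/4)
  (43/10, 0)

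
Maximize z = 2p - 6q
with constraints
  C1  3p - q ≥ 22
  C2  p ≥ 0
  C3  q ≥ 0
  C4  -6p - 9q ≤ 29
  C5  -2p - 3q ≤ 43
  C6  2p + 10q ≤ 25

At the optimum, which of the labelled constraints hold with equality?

C3 and C6

Vertices and z = 2p - 6q:
  (22/3, 0) → z = 44/3
  (245/32, 31/32) → z = 19/2
  (25/2, 0) → z = 25

The maximum is at (25/2, 0). Substituting into each constraint, equality holds for C3 and C6; the remaining constraints have slack.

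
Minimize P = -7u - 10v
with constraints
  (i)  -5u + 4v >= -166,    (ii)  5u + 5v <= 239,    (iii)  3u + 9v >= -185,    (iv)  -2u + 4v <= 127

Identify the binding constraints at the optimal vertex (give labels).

(ii) and (iv)

Extreme points and P = -7u - 10v:
  (1786/45, 73/9) → P = -5384/15
  (754/57, -1423/57) → P = 2984/19
  (107/10, 371/10) → P = -4459/10
  (-1883/30, 11/30) → P = 4357/10

The minimum is at (107/10, 371/10). Substituting into each constraint, equality holds for (ii) and (iv); the remaining constraints have slack.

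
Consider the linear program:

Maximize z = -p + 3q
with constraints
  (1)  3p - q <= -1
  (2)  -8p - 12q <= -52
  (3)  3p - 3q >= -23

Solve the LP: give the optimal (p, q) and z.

The optimum lies where 3p - q = -1 and 3p - 3q = -23.
Solving simultaneously gives p = 10/3, q = 11.

p = 10/3, q = 11, maximum z = 89/3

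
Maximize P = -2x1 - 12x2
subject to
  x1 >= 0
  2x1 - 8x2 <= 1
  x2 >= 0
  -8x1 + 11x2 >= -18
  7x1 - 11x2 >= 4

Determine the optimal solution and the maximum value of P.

x1 = 21/34, x2 = 1/34, maximum P = -27/17

Corner points and P = -2x1 - 12x2:
  (19/6, 2/3) → P = -43/3
  (21/34, 1/34) → P = -27/17
  (14, 94/11) → P = -1436/11

The optimum lies where 2x1 - 8x2 = 1 and 7x1 - 11x2 = 4.
Solving simultaneously gives x1 = 21/34, x2 = 1/34.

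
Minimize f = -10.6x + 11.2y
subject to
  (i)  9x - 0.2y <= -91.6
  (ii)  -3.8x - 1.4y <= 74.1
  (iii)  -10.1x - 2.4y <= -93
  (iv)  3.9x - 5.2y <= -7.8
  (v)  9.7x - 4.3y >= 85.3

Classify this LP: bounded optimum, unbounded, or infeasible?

The boundaries 9x - 0.2y = -91.6 and -10.1x - 2.4y = -93 meet at (-10062/1181, 88108/1181), but that point violates 9.7x - 4.3y ≥ 85.3. Every candidate vertex is excluded by some other constraint, so the feasible region is empty.

infeasible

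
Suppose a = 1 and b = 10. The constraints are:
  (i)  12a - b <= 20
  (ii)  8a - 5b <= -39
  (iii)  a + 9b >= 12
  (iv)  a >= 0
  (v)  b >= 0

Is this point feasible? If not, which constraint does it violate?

feasible

(i): 2 ≤ 20 ✓
(ii): -42 ≤ -39 ✓
(iii): 91 ≥ 12 ✓
(iv): 1 ≥ 0 ✓
(v): 10 ≥ 0 ✓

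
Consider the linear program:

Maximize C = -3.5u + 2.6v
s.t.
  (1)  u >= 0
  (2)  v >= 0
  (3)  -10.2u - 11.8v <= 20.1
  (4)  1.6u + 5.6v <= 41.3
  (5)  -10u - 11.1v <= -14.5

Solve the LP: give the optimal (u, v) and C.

Vertices and C = -3.5u + 2.6v:
  (0, 59/8) → C = 767/40
  (0, 145/111) → C = 377/111
  (413/16, 0) → C = -2891/32
  (29/20, 0) → C = -203/40

The optimum lies where u = 0 and 1.6u + 5.6v = 41.3.
Solving simultaneously gives u = 0, v = 59/8.

u = 0, v = 7.375, maximum C = 19.175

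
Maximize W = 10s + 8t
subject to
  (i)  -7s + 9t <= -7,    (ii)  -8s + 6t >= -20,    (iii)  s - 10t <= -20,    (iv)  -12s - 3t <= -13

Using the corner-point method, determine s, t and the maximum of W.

s = 23/5, t = 14/5, maximum W = 342/5

Feasible corners and W = 10s + 8t:
  (23/5, 14/5) → W = 342/5
  (250/61, 147/61) → W = 3676/61
  (160/37, 90/37) → W = 2320/37

The binding constraints are -7s + 9t = -7 and -8s + 6t = -20.
Solving simultaneously gives s = 23/5, t = 14/5.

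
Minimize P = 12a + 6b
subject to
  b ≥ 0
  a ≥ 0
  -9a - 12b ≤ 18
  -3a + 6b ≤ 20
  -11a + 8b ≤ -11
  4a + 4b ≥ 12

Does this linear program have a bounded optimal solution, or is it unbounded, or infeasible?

Extreme points and P = 12a + 6b:
  (3, 0) → P = 36
  (113/21, 253/42) → P = 705/7
  (35/19, 22/19) → P = 552/19
The feasible region has finitely many vertices and no improving ray; the minimum is 552/19 at (35/19, 22/19).

bounded optimum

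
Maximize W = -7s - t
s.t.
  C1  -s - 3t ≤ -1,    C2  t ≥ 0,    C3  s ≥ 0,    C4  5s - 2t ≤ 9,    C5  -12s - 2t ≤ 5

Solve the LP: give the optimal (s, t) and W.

s = 0, t = 1/3, maximum W = -1/3

Vertices and W = -7s - t:
  (1, 0) → W = -7
  (0, 1/3) → W = -1/3
  (9/5, 0) → W = -63/5
The feasible region is unbounded (it extends along (0, 1), (2, 5)), but W strictly decreases along every unbounded feasible direction, so there is no improving ray and the maximum is attained at a vertex.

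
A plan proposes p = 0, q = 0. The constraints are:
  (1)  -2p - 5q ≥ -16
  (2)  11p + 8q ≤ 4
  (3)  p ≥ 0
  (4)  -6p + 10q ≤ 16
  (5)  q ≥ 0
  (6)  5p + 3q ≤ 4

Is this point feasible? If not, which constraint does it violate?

feasible

(1): 0 ≥ -16 ✓
(2): 0 ≤ 4 ✓
(3): 0 ≥ 0 ✓
(4): 0 ≤ 16 ✓
(5): 0 ≥ 0 ✓
(6): 0 ≤ 4 ✓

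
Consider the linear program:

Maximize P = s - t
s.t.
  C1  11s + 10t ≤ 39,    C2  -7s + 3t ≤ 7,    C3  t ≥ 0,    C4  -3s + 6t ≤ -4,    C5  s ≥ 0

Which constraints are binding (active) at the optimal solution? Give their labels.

C1 and C3

Corner points and P = s - t:
  (39/11, 0) → P = 39/11
  (137/48, 73/96) → P = 67/32
  (4/3, 0) → P = 4/3

The maximum is at (39/11, 0). Substituting into each constraint, equality holds for C1 and C3; the remaining constraints have slack.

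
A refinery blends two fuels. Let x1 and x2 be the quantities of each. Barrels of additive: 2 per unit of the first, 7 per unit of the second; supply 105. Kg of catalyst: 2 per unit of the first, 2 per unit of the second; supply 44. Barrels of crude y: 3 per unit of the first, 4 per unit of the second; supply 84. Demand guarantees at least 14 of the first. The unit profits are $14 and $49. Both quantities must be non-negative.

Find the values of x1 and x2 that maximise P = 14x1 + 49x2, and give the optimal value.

Extreme points and P = 14x1 + 49x2:
  (22, 0) → P = 308
  (14, 0) → P = 196
  (14, 8) → P = 588

The binding constraints are 2x1 + 2x2 = 44 and x1 = 14.
Solving simultaneously gives x1 = 14, x2 = 8.

x1 = 14, x2 = 8, maximum P = 588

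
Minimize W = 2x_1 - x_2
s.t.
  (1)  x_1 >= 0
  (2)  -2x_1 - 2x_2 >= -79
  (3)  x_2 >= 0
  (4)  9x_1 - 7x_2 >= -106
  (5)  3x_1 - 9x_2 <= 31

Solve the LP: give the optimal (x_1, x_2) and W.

x_1 = 0, x_2 = 106/7, minimum W = -106/7

At the optimal vertex, x_1 = 0 and 9x_1 - 7x_2 = -106.
Solving simultaneously gives x_1 = 0, x_2 = 106/7.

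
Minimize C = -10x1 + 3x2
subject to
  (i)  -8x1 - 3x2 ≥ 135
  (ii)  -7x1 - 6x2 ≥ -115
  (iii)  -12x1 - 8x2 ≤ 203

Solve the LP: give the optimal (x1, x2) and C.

Feasible corners and C = -10x1 + 3x2:
  (-385/9, 1865/27) → C = 635
  (-471/28, -1/7) → C = 2349/14
  (-1069/8, 2801/16) → C = 29783/16

The binding constraints are -8x1 - 3x2 = 135 and -12x1 - 8x2 = 203.
Solving simultaneously gives x1 = -471/28, x2 = -1/7.

x1 = -471/28, x2 = -1/7, minimum C = 2349/14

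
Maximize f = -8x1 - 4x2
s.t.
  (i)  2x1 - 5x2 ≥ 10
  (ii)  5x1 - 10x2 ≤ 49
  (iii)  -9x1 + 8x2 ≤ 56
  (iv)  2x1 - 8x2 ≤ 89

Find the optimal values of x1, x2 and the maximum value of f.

Vertices and f = -8x1 - 4x2:
  (29, 48/5) → f = -1352/5
  (-360/29, -202/29) → f = 3688/29
  (-476/25, -721/50) → f = 210

The optimum lies where 5x1 - 10x2 = 49 and -9x1 + 8x2 = 56.
Solving simultaneously gives x1 = -476/25, x2 = -721/50.

x1 = -476/25, x2 = -721/50, maximum f = 210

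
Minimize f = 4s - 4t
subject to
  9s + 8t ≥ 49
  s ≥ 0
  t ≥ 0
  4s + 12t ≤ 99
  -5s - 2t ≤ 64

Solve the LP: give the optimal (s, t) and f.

Vertices and f = 4s - 4t:
  (0, 49/8) → f = -49/2
  (49/9, 0) → f = 196/9
  (0, 33/4) → f = -33
  (99/4, 0) → f = 99

At the optimal vertex, s = 0 and 4s + 12t = 99.
Solving simultaneously gives s = 0, t = 33/4.

s = 0, t = 33/4, minimum f = -33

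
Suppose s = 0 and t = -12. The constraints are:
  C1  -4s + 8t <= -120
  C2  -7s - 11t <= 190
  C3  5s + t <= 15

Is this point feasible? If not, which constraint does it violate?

not feasible — violates C1

Constraint C1: -4s + 8t = -96, which is not ≤ -120. All other constraints are satisfied.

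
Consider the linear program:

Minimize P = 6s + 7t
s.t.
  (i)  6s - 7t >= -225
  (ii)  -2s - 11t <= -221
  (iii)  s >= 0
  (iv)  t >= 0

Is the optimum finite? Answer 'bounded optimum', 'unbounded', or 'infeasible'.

bounded optimum

Feasible corners and P = 6s + 7t:
  (0, 225/7) → P = 225
  (0, 221/11) → P = 1547/11
  (221/2, 0) → P = 663
The feasible region has finitely many vertices and no improving ray; the minimum is 1547/11 at (0, 221/11).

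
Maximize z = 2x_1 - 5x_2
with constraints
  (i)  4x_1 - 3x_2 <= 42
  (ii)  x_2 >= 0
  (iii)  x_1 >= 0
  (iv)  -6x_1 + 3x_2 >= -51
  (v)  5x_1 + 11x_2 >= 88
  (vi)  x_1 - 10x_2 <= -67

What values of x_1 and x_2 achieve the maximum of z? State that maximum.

x_1 = 237/19, x_2 = 151/19, maximum z = -281/19

Feasible corners and z = 2x_1 - 5x_2:
  (0, 8) → z = -40
  (237/19, 151/19) → z = -281/19
  (143/61, 423/61) → z = -1829/61
The feasible region is unbounded (it extends along (0, 1), (1, 2)), but z strictly decreases along every unbounded feasible direction, so there is no improving ray and the maximum is attained at a vertex.

The optimum lies where -6x_1 + 3x_2 = -51 and x_1 - 10x_2 = -67.
Solving simultaneously gives x_1 = 237/19, x_2 = 151/19.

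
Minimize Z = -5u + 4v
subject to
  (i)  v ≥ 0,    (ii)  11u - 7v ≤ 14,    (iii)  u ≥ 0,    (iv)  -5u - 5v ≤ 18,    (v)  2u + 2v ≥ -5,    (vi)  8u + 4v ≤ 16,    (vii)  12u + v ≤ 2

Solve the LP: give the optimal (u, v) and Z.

Extreme points and Z = -5u + 4v:
  (0, 0) → Z = 0
  (1/6, 0) → Z = -5/6
  (0, 2) → Z = 8

At the optimal vertex, v = 0 and 12u + v = 2.
Solving simultaneously gives u = 1/6, v = 0.

u = 1/6, v = 0, minimum Z = -5/6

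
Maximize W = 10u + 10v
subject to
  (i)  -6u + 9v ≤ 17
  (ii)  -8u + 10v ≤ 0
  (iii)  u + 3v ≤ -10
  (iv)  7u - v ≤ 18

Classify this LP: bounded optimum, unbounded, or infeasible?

bounded optimum

Extreme points and W = 10u + 10v:
  (-50/17, -40/17) → W = -900/17
  (2, -4) → W = -20
The feasible region has finitely many vertices and no improving ray; the maximum is -20 at (2, -4).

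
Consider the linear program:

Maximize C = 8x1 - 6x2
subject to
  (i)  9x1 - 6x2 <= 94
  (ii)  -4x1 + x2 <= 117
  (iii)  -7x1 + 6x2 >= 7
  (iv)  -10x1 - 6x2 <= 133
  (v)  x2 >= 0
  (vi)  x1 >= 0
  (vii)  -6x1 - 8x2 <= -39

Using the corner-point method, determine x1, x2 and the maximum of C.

The feasible region is unbounded (it extends along (1, 4), (2, 3)), but C strictly decreases along every unbounded feasible direction, so there is no improving ray and the maximum is attained at a vertex.

The binding constraints are 9x1 - 6x2 = 94 and -7x1 + 6x2 = 7.
Solving simultaneously gives x1 = 101/2, x2 = 721/12.

x1 = 101/2, x2 = 721/12, maximum C = 87/2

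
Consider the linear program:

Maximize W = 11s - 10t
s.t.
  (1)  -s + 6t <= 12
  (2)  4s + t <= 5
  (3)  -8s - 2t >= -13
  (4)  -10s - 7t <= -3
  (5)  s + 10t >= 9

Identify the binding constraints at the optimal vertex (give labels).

(2) and (5)

Corner points and W = 11s - 10t:
  (18/25, 53/25) → W = -332/25
  (-66/67, 123/67) → W = -1956/67
  (41/39, 31/39) → W = 47/13
  (-11/31, 29/31) → W = -411/31

The maximum is at (41/39, 31/39). Substituting into each constraint, equality holds for (2) and (5); the remaining constraints have slack.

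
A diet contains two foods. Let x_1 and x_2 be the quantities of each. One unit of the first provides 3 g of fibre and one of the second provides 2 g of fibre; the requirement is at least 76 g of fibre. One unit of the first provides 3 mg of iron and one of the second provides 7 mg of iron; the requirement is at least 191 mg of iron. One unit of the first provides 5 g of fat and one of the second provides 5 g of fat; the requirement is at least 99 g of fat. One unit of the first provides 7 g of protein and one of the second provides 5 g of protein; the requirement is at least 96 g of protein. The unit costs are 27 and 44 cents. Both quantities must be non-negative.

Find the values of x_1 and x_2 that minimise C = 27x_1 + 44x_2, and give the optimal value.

x_1 = 10, x_2 = 23, minimum C = 1282

The feasible region is unbounded (it extends along (0, 1), (1, 0)), but C strictly increases along every unbounded feasible direction, so there is no improving ray and the minimum is attained at a vertex.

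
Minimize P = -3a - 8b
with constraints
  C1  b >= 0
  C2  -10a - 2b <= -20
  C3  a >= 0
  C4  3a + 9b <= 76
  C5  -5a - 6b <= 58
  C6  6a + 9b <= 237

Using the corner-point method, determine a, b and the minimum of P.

Corner points and P = -3a - 8b:
  (2, 0) → P = -6
  (76/3, 0) → P = -76
  (1/3, 25/3) → P = -203/3

At the optimal vertex, b = 0 and 3a + 9b = 76.
Solving simultaneously gives a = 76/3, b = 0.

a = 76/3, b = 0, minimum P = -76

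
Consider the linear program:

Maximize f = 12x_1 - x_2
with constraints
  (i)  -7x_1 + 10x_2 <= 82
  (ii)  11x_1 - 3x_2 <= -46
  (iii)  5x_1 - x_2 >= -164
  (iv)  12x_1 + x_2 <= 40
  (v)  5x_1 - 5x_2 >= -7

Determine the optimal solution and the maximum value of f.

Vertices and f = 12x_1 - x_2:
  (-223/2, -787/2) → f = -1889/2
  (-209/40, -153/40) → f = -471/8
  (-813/20, -157/4) → f = -8971/20

At the optimal vertex, 11x_1 - 3x_2 = -46 and 5x_1 - 5x_2 = -7.
Solving simultaneously gives x_1 = -209/40, x_2 = -153/40.

x_1 = -209/40, x_2 = -153/40, maximum f = -471/8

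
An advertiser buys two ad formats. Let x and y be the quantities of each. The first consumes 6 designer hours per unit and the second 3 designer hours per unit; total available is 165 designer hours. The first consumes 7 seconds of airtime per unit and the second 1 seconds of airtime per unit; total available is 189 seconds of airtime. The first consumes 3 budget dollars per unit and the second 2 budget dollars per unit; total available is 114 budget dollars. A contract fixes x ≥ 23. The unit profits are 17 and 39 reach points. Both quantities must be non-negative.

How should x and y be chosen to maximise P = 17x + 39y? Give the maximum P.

x = 23, y = 9, maximum P = 742

Vertices and P = 17x + 39y:
  (27, 0) → P = 459
  (23, 0) → P = 391
  (134/5, 7/5) → P = 2551/5
  (23, 9) → P = 742

The optimum lies where 6x + 3y = 165 and x = 23.
Solving simultaneously gives x = 23, y = 9.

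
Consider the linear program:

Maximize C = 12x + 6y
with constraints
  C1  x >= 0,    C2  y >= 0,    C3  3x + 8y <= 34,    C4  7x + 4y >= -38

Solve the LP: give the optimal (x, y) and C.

Feasible corners and C = 12x + 6y:
  (0, 0) → C = 0
  (0, 17/4) → C = 51/2
  (34/3, 0) → C = 136

x = 34/3, y = 0, maximum C = 136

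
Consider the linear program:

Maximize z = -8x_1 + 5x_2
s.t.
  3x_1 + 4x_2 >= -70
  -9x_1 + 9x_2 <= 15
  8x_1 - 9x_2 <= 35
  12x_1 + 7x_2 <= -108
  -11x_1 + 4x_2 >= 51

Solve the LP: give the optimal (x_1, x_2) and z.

Vertices and z = -8x_1 + 5x_2:
  (-230/21, -65/7) → z = 865/21
  (-121/14, -617/56) → z = 787/56
  (-19/3, -14/3) → z = 82/3

x_1 = -230/21, x_2 = -65/7, maximum z = 865/21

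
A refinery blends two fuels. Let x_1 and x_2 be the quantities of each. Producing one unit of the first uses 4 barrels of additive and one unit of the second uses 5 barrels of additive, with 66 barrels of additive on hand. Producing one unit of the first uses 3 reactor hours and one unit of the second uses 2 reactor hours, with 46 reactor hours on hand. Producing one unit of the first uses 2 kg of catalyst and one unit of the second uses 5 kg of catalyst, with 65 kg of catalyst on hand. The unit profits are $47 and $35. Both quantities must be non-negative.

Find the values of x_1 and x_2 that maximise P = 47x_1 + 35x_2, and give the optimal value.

x_1 = 14, x_2 = 2, maximum P = 728

Extreme points and P = 47x_1 + 35x_2:
  (0, 0) → P = 0
  (0, 13) → P = 455
  (46/3, 0) → P = 2162/3
  (14, 2) → P = 728
  (1/2, 64/5) → P = 943/2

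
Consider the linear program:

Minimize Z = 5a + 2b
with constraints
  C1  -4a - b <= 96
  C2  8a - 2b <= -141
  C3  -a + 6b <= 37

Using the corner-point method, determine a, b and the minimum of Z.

Corner points and Z = 5a + 2b:
  (-333/16, -51/4) → Z = -2073/16
  (-613/25, 52/25) → Z = -2961/25
  (-386/23, 155/46) → Z = -1775/23

The optimum lies where -4a - b = 96 and 8a - 2b = -141.
Solving simultaneously gives a = -333/16, b = -51/4.

a = -333/16, b = -51/4, minimum Z = -2073/16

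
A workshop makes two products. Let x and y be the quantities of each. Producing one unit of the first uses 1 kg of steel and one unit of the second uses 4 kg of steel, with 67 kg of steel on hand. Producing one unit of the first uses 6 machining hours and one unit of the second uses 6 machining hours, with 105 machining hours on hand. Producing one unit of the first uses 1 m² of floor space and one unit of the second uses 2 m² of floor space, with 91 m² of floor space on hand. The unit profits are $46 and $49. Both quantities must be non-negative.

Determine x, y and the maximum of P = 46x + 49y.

Vertices and P = 46x + 49y:
  (0, 0) → P = 0
  (0, 67/4) → P = 3283/4
  (35/2, 0) → P = 805
  (1, 33/2) → P = 1709/2

x = 1, y = 33/2, maximum P = 1709/2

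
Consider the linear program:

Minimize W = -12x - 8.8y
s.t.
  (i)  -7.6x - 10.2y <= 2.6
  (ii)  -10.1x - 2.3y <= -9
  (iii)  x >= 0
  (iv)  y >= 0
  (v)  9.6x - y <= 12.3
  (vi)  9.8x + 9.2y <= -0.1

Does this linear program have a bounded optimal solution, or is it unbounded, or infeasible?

infeasible

The boundaries -10.1x - 2.3y = -9 and x = 0 meet at (0, 90/23), but that point violates 9.8x + 9.2y ≤ -0.1. Every candidate vertex is excluded by some other constraint, so the feasible region is empty.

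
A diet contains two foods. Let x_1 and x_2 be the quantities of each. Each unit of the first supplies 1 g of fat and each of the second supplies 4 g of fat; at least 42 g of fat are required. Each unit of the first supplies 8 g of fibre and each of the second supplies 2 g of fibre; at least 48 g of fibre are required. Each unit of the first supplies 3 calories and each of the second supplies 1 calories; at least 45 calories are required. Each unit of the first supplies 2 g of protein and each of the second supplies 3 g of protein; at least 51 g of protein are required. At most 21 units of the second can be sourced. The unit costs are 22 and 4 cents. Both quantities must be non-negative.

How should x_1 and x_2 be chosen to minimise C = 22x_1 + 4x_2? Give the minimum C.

x_1 = 8, x_2 = 21, minimum C = 260

The feasible region is unbounded (it extends along (1, 0)), but C strictly increases along every unbounded feasible direction, so there is no improving ray and the minimum is attained at a vertex.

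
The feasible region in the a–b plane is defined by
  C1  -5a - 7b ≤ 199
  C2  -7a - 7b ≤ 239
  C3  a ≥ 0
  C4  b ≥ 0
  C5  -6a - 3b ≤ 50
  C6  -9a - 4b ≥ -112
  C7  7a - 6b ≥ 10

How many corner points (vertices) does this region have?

The feasible vertices (each the meet of two boundaries and inside every other half-plane) are:
  (112/9, 0)
  (10/7, 0)
  (356/41, 347/41)

3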